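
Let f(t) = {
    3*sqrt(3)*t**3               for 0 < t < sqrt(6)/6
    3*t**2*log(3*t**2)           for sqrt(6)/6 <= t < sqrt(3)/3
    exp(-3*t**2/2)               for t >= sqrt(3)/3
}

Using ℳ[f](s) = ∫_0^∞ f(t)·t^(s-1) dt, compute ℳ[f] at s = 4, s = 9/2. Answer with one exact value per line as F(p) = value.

F(4) = -7/1296 + sqrt(2)/1008 + log(2)/432 + exp(-1/2)/3
F(9/2) = 6**(3/4)*(-960*2**(1/4) + 120 + 169*sqrt(2) + 390*log(2) + 40560*sqrt(2)*uppergamma(9/4, 1/2))/1095120

undo the power substitution: 3*sqrt(3)*t**(3/2) on [0, 1/6); 3*t*log(3*t) on [1/6, 1/3); exp(-3*t/2) on [1/3, ∞)
undo the common scale on t: t**(3/2) on [0, 1/2); t*log(t) on [1/2, 1); exp(-t/2) on [1, ∞)
breakpoints sqrt(6)/6, sqrt(3)/3: one integral from each of the 3 segments
[0, sqrt(6)/6) adds the kernel integral of 3*sqrt(3)*t**3
[sqrt(6)/6, sqrt(3)/3) adds the kernel integral of 3*t**2*log(3*t**2)
on [sqrt(3)/3, ∞) integrate f = exp(-3*t**2/2) against the kernel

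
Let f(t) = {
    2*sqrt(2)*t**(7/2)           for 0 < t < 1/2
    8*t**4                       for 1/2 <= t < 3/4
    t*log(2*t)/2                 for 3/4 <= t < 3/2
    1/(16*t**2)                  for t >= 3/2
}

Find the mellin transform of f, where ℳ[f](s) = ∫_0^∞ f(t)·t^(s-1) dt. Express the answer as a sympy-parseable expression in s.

2**(-2*s - 4)*(324*2**(s + 2)*(s - 2)*(s + 4)*(-2*s + (s + 2)**2 - 3) - 324*2**(s + 2)*(s - 2)*(2*s + 7)*(-2*s + (s + 2)**2 - 3) - 108*3**(s + 2)*(s - 2)*(s + 2)*(s + 4)*(2*s + 7)*log(3) + 108*3**(s + 2)*(s - 2)*(s + 2)*(s + 4)*(2*s + 7)*log(2) - 108*3**(s + 2)*(s - 2)*(s + 4)*(2*s + 7)*log(2) + 108*3**(s + 2)*(s - 2)*(s + 4)*(2*s + 7) + 108*3**(s + 2)*(s - 2)*(s + 4)*(2*s + 7)*log(3) + 729*3**(s + 2)*(s - 2)*(2*s + 7)*(-2*s + (s + 2)**2 - 3) + 54*6**(s + 2)*(s - 2)*(s + 2)*(s + 4)*(2*s + 7)*log(3) - 54*6**(s + 2)*(s - 2)*(s + 4)*(2*s + 7)*log(3) - 54*6**(s + 2)*(s - 2)*(s + 4)*(2*s + 7) - 2*6**(s + 2)*(s + 4)*(2*s + 7)*(-2*s + (s + 2)**2 - 3))/(162*(s - 2)*(s + 4)*(2*s + 7)*(-2*s + (s + 2)**2 - 3))
  -7/2 < Re(s) < 2

the shared t-power comes off first: 2*sqrt(2)*t**(3/2) on [0, 1/2); 8*t**2 on [1/2, 3/4); log(2*t)/(2*t) on [3/4, 3/2); …
strip the common scale on t: t**(3/2) on [0, 1); 2*t**2 on [1, 3/2); log(t)/t on [3/2, 3); …
decompose at 1/2, 3/4, 3/2; ℳ[f](s) sums the 4 pieces' integrals
∫ 2*sqrt(2)*t**(7/2)·t^(s-1) over [0, 1/2)
the [1/2, 3/4) slice contributes ∫ 8*t**4·t^(s-1) dt
∫ t*log(2*t)/2·t^(s-1) over [3/4, 3/2)
on [3/2, ∞) integrate f = 1/(16*t**2) against the kernel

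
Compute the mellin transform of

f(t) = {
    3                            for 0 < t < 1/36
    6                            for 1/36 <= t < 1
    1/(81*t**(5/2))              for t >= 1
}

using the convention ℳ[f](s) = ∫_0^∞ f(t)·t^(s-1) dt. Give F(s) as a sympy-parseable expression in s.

peel off the power substitution: 3 on [0, 1/6); 6 on [1/6, 1); 1/(81*t**5) on [1, ∞)
undo the shared t-power: 3*t on [0, 1/6); 6*t on [1/6, 1); 1/(81*t**4) on [1, ∞)
undo the common scale on t: t on [0, 1/2); 2*t on [1/2, 3); t**(-4) on [3, ∞)
decompose at 1/36, 1; ℳ[f](s) sums the 3 pieces' integrals
[0, 1/36) adds the kernel integral of 3
for t in [1/36, 1): the term is ∫ 6·t^(s-1)
segment [1, ∞) carries 1/(81*t**(5/2)); integrate it

(970*36**s*s/81 - 30*6**(2*s) - 6*s + 15)/(36**s*s*(2*s - 5))
  0 < Re(s) < 5/2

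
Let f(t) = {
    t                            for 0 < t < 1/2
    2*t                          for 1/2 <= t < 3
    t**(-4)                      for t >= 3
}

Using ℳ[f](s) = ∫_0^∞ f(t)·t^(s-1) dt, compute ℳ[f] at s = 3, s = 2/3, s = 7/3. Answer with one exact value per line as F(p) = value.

cuts at 1/2, 3: linearity sums the 3 kernel integrals
piece [0, 1/2): integrate t against the kernel
segment [1/2, 3) carries 2*t; integrate it
on [3, ∞) integrate f = t**(-4) against the kernel

F(3) = 7837/192
F(2/3) = 2**(1/3)*(-81 + 973*6**(2/3))/540
F(7/3) = 2**(2/3)*(-9 + 3904*6**(1/3))/480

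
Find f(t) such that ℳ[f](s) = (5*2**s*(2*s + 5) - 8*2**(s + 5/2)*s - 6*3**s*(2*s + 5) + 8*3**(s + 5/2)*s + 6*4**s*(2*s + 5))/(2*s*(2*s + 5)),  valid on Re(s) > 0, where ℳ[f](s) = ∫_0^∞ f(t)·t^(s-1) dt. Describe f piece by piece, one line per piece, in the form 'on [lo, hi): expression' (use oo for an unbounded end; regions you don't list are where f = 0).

on [0, 2): 5/2
on [2, 3): 2*t**(5/2)
on [3, 4): 3

decompose at 2, 3; ℳ[f](s) sums the 3 pieces' integrals
segment [0, 2) carries 5/2; integrate it
for t in [2, 3): the term is ∫ 2*t**(5/2)·t^(s-1)
on [3, 4) integrate f = 3 against the kernel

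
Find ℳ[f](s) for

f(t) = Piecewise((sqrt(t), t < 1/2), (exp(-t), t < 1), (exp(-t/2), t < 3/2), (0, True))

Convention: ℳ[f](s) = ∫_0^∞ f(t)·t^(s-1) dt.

breakpoints 1/2, 1: one integral from each of the 3 segments
piece [0, 1/2): integrate sqrt(t) against the kernel
piece [1/2, 1): integrate exp(-t) against the kernel
piece [1, 3/2): integrate exp(-t/2) against the kernel

(2**s*(2*s + 1)*uppergamma(s, 1/2) - 2**s*(2*s + 1)*uppergamma(s, 1) + 4**s*(2*s + 1)*uppergamma(s, 1/2) - 4**s*(2*s + 1)*uppergamma(s, 3/4) + sqrt(2))/(2**s*(2*s + 1))
  Re(s) > -1/2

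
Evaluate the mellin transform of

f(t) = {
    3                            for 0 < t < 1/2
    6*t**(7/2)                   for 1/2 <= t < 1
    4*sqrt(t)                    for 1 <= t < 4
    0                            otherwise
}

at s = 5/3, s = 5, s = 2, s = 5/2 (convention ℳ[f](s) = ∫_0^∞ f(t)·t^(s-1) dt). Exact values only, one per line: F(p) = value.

F(5/3) = -276/403 - 9*2**(5/6)/496 + 7797*2**(1/3)/260
F(5) = 44564401/29920 - 3*sqrt(2)/2176
F(2) = 22469/440 - 3*sqrt(2)/176
F(5/2) = 3*sqrt(2)/20 + 5439/64

the 3 pieces separated at 1/2, 1 each add one integral
over [0, 1/2), the kernel integral of 3 enters the sum
on [1/2, 1) integrate f = 6*t**(7/2) against the kernel
on [1, 4): add ∫ 4*sqrt(t)·t^(s-1) dt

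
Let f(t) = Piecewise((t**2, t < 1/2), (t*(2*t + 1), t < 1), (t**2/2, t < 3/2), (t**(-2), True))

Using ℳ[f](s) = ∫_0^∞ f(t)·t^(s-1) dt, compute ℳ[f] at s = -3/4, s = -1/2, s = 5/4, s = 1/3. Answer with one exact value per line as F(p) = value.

F(-3/4) = 2**(3/4)*(-6534 + 1051*3**(1/4) + 7722*2**(1/4))/2970
F(-1/2) = -7*sqrt(2)/6 + 167*sqrt(6)/540 + 3
F(5/4) = 2**(3/4)*(-70 + 424*2**(1/4) + 659*3**(1/4))/936
F(1/3) = 2**(2/3)*(-405 + 629*3**(1/3) + 1170*2**(1/3))/1680

reversing the shared t-power: t on [0, 1/2); 2*t + 1 on [1/2, 1); t/2 on [1, 3/2); …
cuts at 1/2, 1, 3/2: linearity sums the 4 kernel integrals
∫ t**2·t^(s-1) over [0, 1/2)
over [1/2, 1), the kernel integral of t*(2*t + 1) enters the sum
for t in [1, 3/2): the term is ∫ t**2/2·t^(s-1)
segment 3/2 to ∞ holds t**(-2); add its integral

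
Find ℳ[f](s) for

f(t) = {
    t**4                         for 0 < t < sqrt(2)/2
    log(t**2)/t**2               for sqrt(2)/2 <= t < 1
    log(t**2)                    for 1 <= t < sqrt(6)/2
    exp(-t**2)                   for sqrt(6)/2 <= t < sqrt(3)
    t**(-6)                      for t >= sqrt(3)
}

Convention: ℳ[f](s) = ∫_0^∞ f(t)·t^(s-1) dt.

peel off the power substitution: t**2 on [0, 1/2); log(t)/t on [1/2, 1); log(t) on [1, 3/2); …
summing 5 kernel integrals split by sqrt(2)/2, 1, sqrt(6)/2, sqrt(3) yields ℳ[f](s)
on [0, sqrt(2)/2): add ∫ t**4·t^(s-1) dt
between sqrt(2)/2 and 1 the integrand is log(t**2)/t**2·t^(s-1)
∫ over [1, sqrt(6)/2) of log(t**2)·t^(s-1) joins the sum
segment sqrt(6)/2 to sqrt(3) holds exp(-t**2); add its integral
segment sqrt(3) to ∞ holds t**(-6); add its integral

(27*2**(s/2)*s**2*(s/2 - 3)*(s/2 + 2)*(s**2/4 - s + 1)*uppergamma(s/2, 3/2) - 27*2**(s/2)*s**2*(s/2 - 3)*(s/2 + 2)*(s**2/4 - s + 1)*uppergamma(s/2, 3) - 27*2**(s/2)*s**2*(s/2 - 3)*(s/2 + 2) + 108*2**(s/2)*(s/2 - 3)*(s/2 + 2)*(s**2/4 - s + 1) - 54*3**(s/2)*s*(s/2 - 3)*(s/2 + 2)*(s**2/4 - s + 1)*log(2) + 54*3**(s/2)*s*(s/2 - 3)*(s/2 + 2)*(s**2/4 - s + 1)*log(3) - 108*3**(s/2)*(s/2 - 3)*(s/2 + 2)*(s**2/4 - s + 1) - 6**(s/2)*s**2*(s/2 + 2)*(s**2/4 - s + 1) + 27*s**3*(s/2 - 3)*(s/2 + 2)*log(2) - 54*s**2*(s/2 - 3)*(s/2 + 2)*log(2) + 54*s**2*(s/2 - 3)*(s/2 + 2) + 27*s**2*(s/2 - 3)*(s**2/4 - s + 1)/4)/(54*2**(s/2)*s**2*(s/2 - 3)*(s/2 + 2)*(s**2/4 - s + 1))
  -4 < Re(s) < 6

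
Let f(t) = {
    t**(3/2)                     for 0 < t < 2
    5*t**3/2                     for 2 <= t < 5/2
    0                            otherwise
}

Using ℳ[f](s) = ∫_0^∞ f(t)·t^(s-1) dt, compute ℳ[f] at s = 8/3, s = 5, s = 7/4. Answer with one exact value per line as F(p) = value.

F(8/3) = -240*2**(2/3)/17 + 96*2**(1/6)/25 + 46875*2**(1/3)*5**(2/3)/2176
F(5) = 128*sqrt(2)/13 + 1625445/4096
F(7/4) = 2**(1/4)*(-33280*sqrt(2) + 9728 + 40625*5**(3/4))/3952

decompose at 2; ℳ[f](s) sums the 2 pieces' integrals
on [0, 2) integrate f = t**(3/2) against the kernel
∫ over [2, 5/2) of 5*t**3/2·t^(s-1) joins the sum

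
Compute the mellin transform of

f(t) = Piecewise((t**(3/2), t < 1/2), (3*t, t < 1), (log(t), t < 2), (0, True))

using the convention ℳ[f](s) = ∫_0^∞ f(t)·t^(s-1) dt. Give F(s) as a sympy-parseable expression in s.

breakpoints 1/2, 1: one integral from each of the 3 segments
∫ over [0, 1/2) of t**(3/2)·t^(s-1) joins the sum
between 1/2 and 1 the integrand is 3*t·t^(s-1)
piece [1, 2): integrate log(t) against the kernel

(-2*2**(2*s)*(s + 1)*(2*s + 3) + 6*2**s*s**2*(2*s + 3) + 2*2**s*(s + 1)*(2*s + 3) + 4**s*s*(s + 1)*(2*s + 3)*log(4) + sqrt(2)*s**2*(s + 1) - 3*s**2*(2*s + 3))/(2*2**s*s**2*(s + 1)*(2*s + 3))
  Re(s) > -3/2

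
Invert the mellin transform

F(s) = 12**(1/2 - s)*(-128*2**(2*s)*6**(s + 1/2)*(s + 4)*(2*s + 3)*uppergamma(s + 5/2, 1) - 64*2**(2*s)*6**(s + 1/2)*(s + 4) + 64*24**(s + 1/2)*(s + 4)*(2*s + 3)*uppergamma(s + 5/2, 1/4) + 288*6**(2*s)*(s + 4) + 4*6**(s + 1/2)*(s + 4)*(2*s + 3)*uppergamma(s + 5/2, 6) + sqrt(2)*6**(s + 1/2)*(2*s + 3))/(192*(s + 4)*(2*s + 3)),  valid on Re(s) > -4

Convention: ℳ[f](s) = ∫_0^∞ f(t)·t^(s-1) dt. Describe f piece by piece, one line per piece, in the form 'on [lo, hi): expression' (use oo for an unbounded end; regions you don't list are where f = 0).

on [0, 1/2): t**4
on [1/2, 2): t**(5/2)*exp(-t/2)
on [2, 3): t**(3/2)/2
on [3, oo): t**(5/2)*exp(-2*t)

remove the shared t-power first: t**(7/2) on [0, 1/2); t**2*exp(-t/2) on [1/2, 2); t/2 on [2, 3); …
the shared t-power comes off first: t**(3/2) on [0, 1/2); exp(-t/2) on [1/2, 2); 1/(2*t) on [2, 3); …
integrate the 4 segments split at 1/2, 2, 3, then add the results
on [0, 1/2) integrate f = t**4 against the kernel
piece [1/2, 2): integrate t**(5/2)*exp(-t/2) against the kernel
on [2, 3) integrate f = t**(3/2)/2 against the kernel
∫ t**(5/2)*exp(-2*t)·t^(s-1) over [3, ∞)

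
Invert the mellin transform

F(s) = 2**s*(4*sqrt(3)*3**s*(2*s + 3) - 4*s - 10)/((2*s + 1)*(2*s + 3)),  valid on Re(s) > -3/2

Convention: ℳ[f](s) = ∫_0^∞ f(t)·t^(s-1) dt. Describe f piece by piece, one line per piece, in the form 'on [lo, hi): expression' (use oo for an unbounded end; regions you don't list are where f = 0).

on [0, 2): sqrt(2)*t**(3/2)/4
on [2, 6): sqrt(2)*sqrt(t)

undo the common scale on t: t**(3/2) on [0, 1); 2*sqrt(t) on [1, 3)
cuts at 2: linearity sums the 2 kernel integrals
[0, 2) adds the kernel integral of sqrt(2)*t**(3/2)/4
segment [2, 6) carries sqrt(2)*sqrt(t); integrate it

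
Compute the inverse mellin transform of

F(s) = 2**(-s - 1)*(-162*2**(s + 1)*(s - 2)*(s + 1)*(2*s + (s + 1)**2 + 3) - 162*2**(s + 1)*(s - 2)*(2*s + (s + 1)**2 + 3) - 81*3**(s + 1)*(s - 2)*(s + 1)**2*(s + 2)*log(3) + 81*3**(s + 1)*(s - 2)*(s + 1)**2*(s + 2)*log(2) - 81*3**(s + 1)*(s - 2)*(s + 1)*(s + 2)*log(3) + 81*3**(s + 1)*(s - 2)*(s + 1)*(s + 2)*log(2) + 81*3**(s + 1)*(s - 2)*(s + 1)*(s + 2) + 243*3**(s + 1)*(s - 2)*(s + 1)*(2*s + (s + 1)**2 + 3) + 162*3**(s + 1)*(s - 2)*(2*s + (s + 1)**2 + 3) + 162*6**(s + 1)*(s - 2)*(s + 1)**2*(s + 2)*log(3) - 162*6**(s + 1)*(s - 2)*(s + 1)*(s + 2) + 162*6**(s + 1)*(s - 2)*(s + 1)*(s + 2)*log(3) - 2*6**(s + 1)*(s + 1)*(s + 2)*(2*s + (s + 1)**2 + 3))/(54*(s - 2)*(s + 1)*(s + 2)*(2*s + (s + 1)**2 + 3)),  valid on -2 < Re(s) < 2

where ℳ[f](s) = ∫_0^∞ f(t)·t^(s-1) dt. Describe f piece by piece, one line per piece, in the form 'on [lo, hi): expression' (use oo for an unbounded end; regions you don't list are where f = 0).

on [0, 1): t**2
on [1, 3/2): t*(t + 3)
on [3/2, 3): t**2*log(t)
on [3, oo): t**(-2)

remove the shared t-power first: t on [0, 1); t + 3 on [1, 3/2); t*log(t) on [3/2, 3); …
linearity at 1, 3/2, 3 turns ℳ[f](s) into 4 summed integrals
segment [0, 1) carries t**2; integrate it
between 1 and 3/2 the integrand is t*(t + 3)·t^(s-1)
between 3/2 and 3 the integrand is t**2*log(t)·t^(s-1)
on [3, ∞): add ∫ t**(-2)·t^(s-1) dt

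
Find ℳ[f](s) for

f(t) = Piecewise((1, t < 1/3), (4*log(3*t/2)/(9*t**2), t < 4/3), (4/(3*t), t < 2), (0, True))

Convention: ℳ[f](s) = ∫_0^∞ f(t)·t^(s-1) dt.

peel off the common scale on t: 1 on [0, 1/2); log(t)/t**2 on [1/2, 2); 2/t on [2, 3)
remove the shared t-power first: t on [0, 1/2); log(t)/t on [1/2, 2); 2 on [2, 3)
the shared t-power comes off first: t**2 on [0, 1/2); log(t) on [1/2, 2); 2*t on [2, 3)
breakpoints 1/3, 4/3: one integral from each of the 3 segments
piece [0, 1/3): integrate 1 against the kernel
segment [1/3, 4/3) carries 4*log(3*t/2)/(9*t**2); integrate it
on [4/3, 2): add ∫ 4/(3*t)·t^(s-1) dt

(3*2**(2*s)*s*(s - 2)*(s - 1)*log(2) - 3*2**(2*s)*s*(s - 1) - 12*4**s*s*(s - 2)**2 + 8*6**s*s*(s - 2)**2 + 48*s*(s - 2)*(s - 1)*log(2) + 48*s*(s - 1) + 12*(s - 2)**2*(s - 1))/(12*3**s*s*(s - 2)**2*(s - 1))
  Re(s) > 0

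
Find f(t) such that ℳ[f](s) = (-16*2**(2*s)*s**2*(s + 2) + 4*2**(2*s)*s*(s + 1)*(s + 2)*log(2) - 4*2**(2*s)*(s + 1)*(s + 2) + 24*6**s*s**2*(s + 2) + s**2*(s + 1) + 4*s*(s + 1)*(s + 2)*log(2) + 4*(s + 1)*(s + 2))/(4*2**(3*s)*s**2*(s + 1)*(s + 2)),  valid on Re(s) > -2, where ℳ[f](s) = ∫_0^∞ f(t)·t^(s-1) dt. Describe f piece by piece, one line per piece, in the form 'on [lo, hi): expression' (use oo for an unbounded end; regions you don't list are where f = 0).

peel off the common scale on t: 4*t**2 on [0, 1/4); log(2*t) on [1/4, 1); 4*t on [1, 3/2)
invert the common scale on t to get t**2 on [0, 1/2); log(t) on [1/2, 2); 2*t on [2, 3)
f breaks at 1/8, 1/2 into 3 integrals to sum
for t in [0, 1/8): the term is ∫ 16*t**2·t^(s-1)
piece [1/8, 1/2): integrate log(4*t) against the kernel
for t in [1/2, 3/4): the term is ∫ 8*t·t^(s-1)

on [0, 1/8): 16*t**2
on [1/8, 1/2): log(4*t)
on [1/2, 3/4): 8*t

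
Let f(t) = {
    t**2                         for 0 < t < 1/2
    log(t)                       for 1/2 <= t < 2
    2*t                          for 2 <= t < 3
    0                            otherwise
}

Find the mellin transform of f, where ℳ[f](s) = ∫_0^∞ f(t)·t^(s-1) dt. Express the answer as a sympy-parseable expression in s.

f breaks at 1/2, 2 into 3 integrals to sum
the [0, 1/2) slice contributes ∫ t**2·t^(s-1) dt
[1/2, 2) adds the kernel integral of log(t)
between 2 and 3 the integrand is 2*t·t^(s-1)

(-16*2**(2*s)*s**2*(s + 2) + 4*2**(2*s)*s*(s + 1)*(s + 2)*log(2) - 4*2**(2*s)*(s + 1)*(s + 2) + 24*6**s*s**2*(s + 2) + s**2*(s + 1) + 4*s*(s + 1)*(s + 2)*log(2) + 4*(s + 1)*(s + 2))/(4*2**s*s**2*(s + 1)*(s + 2))
  Re(s) > -2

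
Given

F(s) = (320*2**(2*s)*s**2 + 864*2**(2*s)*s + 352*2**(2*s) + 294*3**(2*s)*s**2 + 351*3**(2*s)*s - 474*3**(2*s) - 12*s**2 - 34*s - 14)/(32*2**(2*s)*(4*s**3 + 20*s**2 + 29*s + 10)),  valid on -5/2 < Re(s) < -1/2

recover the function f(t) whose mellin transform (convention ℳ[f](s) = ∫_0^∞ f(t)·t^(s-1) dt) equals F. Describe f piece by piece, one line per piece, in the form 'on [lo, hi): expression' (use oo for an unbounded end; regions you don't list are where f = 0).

invert the shared t-power to get sqrt(t) on [0, 1/4); 2*sqrt(t) + 1 on [1/4, 1); sqrt(t)/2 on [1, 9/4); …
reversing the power substitution: t on [0, 1/2); 2*t + 1 on [1/2, 1); t/2 on [1, 3/2); …
slice at 1/4, 1, 9/4, transform all 4 pieces, and sum them
on [0, 1/4) integrate f = t**(5/2) against the kernel
for t in [1/4, 1): the term is ∫ t**2*(2*sqrt(t) + 1)·t^(s-1)
[1, 9/4) adds the kernel integral of t**(5/2)/2
piece [9/4, ∞): integrate sqrt(t) against the kernel

on [0, 1/4): t**(5/2)
on [1/4, 1): t**2*(2*sqrt(t) + 1)
on [1, 9/4): t**(5/2)/2
on [9/4, oo): sqrt(t)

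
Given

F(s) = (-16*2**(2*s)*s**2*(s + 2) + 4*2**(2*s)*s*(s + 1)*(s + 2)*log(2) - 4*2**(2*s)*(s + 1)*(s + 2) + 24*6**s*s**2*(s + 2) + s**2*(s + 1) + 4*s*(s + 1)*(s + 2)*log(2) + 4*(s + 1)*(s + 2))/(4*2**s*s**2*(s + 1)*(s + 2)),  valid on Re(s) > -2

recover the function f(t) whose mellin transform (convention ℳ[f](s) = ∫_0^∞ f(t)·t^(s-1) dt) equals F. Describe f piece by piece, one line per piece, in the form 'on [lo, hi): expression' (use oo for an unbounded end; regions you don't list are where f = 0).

on [0, 1/2): t**2
on [1/2, 2): log(t)
on [2, 3): 2*t

integrate the 3 segments split at 1/2, 2, then add the results
over [0, 1/2), the kernel integral of t**2 enters the sum
on [1/2, 2) integrate f = log(t) against the kernel
∫ over [2, 3) of 2*t·t^(s-1) joins the sum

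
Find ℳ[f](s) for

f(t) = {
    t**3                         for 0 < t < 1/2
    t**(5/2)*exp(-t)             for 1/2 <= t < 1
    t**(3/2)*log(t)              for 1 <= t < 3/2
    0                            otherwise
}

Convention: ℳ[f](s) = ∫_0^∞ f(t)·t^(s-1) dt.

undo the shared t-power: t on [0, 1/2); sqrt(t)*exp(-t) on [1/2, 1); log(t)/sqrt(t) on [1, 3/2)
undo the shared t-power: sqrt(t) on [0, 1/2); exp(-t) on [1/2, 1); log(t)/t on [1, 3/2)
integrate the 3 segments split at 1/2, 1, then add the results
over [0, 1/2), the kernel integral of t**3 enters the sum
segment 1/2 to 1 holds t**(5/2)*exp(-t); add its integral
the [1, 3/2) slice contributes ∫ t**(3/2)*log(t)·t^(s-1) dt

2**(-s - 7/2)*(2**(s + 7/2)*(s + 3)*(8*s - (2*s + 5)**2 + 16)*uppergamma(s + 5/2, 1/2) - 2**(s + 7/2)*(s + 3)*(8*s - (2*s + 5)**2 + 16)*uppergamma(s + 5/2, 1) + 2**(s + 11/2)*(-s - 3) + 3**(s + 1/2)*(s + 3)*(2*s + 5)*(-24*log(3) + 24*log(2)) + 3**(s + 1/2)*(s + 3)*(-48*log(2) + 48*log(3)) + 16*3**(s + 3/2)*(s + 3) + sqrt(2)*(8*s - (2*s + 5)**2 + 16))/((s + 3)*(8*s - (2*s + 5)**2 + 16))
  Re(s) > -3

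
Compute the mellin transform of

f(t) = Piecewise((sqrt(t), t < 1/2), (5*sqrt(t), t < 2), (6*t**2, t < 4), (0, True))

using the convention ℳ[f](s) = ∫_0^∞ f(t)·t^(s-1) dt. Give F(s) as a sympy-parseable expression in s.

split f at 1/2, 2: ℳ[f](s) collects 3 kernel integrals
for t in [0, 1/2): the term is ∫ sqrt(t)·t^(s-1)
on [1/2, 2) integrate f = 5*sqrt(t) against the kernel
between 2 and 4 the integrand is 6*t**2·t^(s-1)

2*(48*2**(2*s)*(2*s + 1) - 12*2**s*(2*s + 1) - 2*2**(1/2 - s)*(s + 2) + 5*2**(s + 1/2)*(s + 2))/((s + 2)*(2*s + 1))
  Re(s) > -1/2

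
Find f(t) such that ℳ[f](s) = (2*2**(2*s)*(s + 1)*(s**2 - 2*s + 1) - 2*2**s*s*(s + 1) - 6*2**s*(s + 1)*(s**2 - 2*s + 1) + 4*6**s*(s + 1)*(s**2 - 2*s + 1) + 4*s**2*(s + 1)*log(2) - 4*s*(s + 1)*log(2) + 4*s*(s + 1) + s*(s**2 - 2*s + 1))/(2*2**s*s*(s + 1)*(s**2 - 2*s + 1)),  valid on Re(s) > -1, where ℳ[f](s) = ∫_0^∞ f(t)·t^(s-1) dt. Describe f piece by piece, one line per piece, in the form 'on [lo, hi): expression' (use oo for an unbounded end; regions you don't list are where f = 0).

on [0, 1/2): t
on [1/2, 1): log(t)/t
on [1, 2): 3
on [2, 3): 2

decompose at 1/2, 1, 2; ℳ[f](s) sums the 4 pieces' integrals
the [0, 1/2) slice contributes ∫ t·t^(s-1) dt
for t in [1/2, 1): the term is ∫ log(t)/t·t^(s-1)
segment [1, 2) carries 3; integrate it
on [2, 3) integrate f = 2 against the kernel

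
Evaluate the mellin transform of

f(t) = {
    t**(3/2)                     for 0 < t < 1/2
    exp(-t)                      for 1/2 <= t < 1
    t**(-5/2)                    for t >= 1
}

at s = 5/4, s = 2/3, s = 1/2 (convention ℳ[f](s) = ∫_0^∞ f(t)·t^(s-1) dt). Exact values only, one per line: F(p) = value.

F(5/4) = -uppergamma(5/4, 1) + 2**(1/4)/22 + uppergamma(5/4, 1/2) + 4/5
F(2/3) = -uppergamma(2/3, 1) + 3*2**(5/6)/52 + 6/11 + uppergamma(2/3, 1/2)
F(1/2) = -sqrt(pi)*erfc(1) + sqrt(pi)*erfc(sqrt(2)/2) + 5/8

decompose at 1/2, 1; ℳ[f](s) sums the 3 pieces' integrals
segment [0, 1/2) carries t**(3/2); integrate it
∫ over [1/2, 1) of exp(-t)·t^(s-1) joins the sum
segment 1 to ∞ holds t**(-5/2); add its integral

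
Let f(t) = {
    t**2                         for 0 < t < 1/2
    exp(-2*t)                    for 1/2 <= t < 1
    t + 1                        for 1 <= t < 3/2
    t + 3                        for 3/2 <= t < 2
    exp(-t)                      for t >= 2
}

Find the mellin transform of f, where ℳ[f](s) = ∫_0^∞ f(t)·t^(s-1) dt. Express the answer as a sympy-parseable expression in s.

(20*2**(2*s)*s*(s + 2) + 12*2**(2*s)*(s + 2) + 4*2**s*s*(s + 1)*(s + 2)*uppergamma(s, 2) - 8*2**s*s*(s + 2) - 4*2**s*(s + 2) - 8*3**s*s*(s + 2) - 8*3**s*(s + 2) + 4*s*(s + 1)*(s + 2)*uppergamma(s, 1) - 4*s*(s + 1)*(s + 2)*uppergamma(s, 2) + s*(s + 1))/(4*2**s*s*(s + 1)*(s + 2))
  Re(s) > -2

linearity at 1/2, 1, 3/2, 2 turns ℳ[f](s) into 5 summed integrals
segment 0 to 1/2 holds t**2; add its integral
on [1/2, 1): add ∫ exp(-2*t)·t^(s-1) dt
∫ (t + 1)·t^(s-1) over [1, 3/2)
on [3/2, 2) integrate f = (t + 3) against the kernel
the [2, ∞) slice contributes ∫ exp(-t)·t^(s-1) dt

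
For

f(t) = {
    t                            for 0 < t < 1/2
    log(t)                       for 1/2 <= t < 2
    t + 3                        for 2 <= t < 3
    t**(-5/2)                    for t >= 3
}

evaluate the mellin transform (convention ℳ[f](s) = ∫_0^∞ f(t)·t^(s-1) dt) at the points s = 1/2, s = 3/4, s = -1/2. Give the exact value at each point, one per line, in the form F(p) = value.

slice at 1/2, 2, 3, transform all 4 pieces, and sum them
segment [0, 1/2) carries t; integrate it
piece [1/2, 2): integrate log(t) against the kernel
∫ over [2, 3) of (t + 3)·t^(s-1) joins the sum
over [3, ∞), the kernel integral of t**(-5/2) enters the sum

F(1/2) = sqrt(2)*(-330 + sqrt(2) + 108*log(2) + 144*sqrt(6))/36
F(3/4) = 2**(1/4)*(-436*sqrt(2) + 2*2**(3/4)*3**(1/4) + 65 + log(2**(42 + 84*sqrt(2))) + 180*6**(3/4))/63
F(-1/2) = sqrt(2)*(-486*log(2) + sqrt(2) + 648)/162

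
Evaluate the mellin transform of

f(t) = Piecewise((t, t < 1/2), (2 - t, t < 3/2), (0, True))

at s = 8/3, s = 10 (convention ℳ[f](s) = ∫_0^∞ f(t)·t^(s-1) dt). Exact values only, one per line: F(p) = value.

treat the 2 regions marked off by 1/2 separately and sum
for t in [0, 1/2): the term is ∫ t·t^(s-1)
[1/2, 3/2) adds the kernel integral of (2 - t)

F(8/3) = 3*2**(1/3)*(-7 + 45*3**(2/3))/352
F(10) = 413331/112640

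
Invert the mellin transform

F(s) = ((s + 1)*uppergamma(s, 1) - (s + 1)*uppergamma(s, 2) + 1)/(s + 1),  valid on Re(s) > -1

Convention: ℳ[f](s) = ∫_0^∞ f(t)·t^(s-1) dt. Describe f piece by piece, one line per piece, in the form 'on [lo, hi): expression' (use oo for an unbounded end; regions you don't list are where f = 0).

linearity at 1 turns ℳ[f](s) into 2 summed integrals
segment [0, 1) carries t; integrate it
between 1 and 2 the integrand is exp(-t)·t^(s-1)

on [0, 1): t
on [1, 2): exp(-t)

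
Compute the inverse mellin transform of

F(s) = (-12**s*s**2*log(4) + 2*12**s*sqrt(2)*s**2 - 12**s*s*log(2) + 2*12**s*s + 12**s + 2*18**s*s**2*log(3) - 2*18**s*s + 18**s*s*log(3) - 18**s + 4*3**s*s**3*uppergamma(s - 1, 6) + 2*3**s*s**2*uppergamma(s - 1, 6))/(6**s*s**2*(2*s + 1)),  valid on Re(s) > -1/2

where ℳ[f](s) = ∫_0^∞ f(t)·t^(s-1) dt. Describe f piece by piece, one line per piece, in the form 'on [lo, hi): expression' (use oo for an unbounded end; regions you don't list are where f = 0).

invert the shared t-power to get t**(3/2) on [0, 2); t*log(t) on [2, 3); exp(-2*t) on [3, ∞)
breakpoints 2, 3: one integral from each of the 3 segments
the [0, 2) slice contributes ∫ sqrt(t)·t^(s-1) dt
∫ over [2, 3) of log(t)·t^(s-1) joins the sum
over [3, ∞), the kernel integral of exp(-2*t)/t enters the sum

on [0, 2): sqrt(t)
on [2, 3): log(t)
on [3, oo): exp(-2*t)/t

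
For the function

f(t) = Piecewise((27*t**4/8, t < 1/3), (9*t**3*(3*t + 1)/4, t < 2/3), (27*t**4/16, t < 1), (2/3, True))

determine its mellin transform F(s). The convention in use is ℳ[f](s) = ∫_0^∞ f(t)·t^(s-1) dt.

reversing the shared t-power: 27*t**3/8 on [0, 1/3); 9*t**2*(3*t + 1)/4 on [1/3, 2/3); 27*t**3/16 on [2/3, 1); …
the common scale on t comes off first: t**3 on [0, 1/2); t**2*(2*t + 1) on [1/2, 1); t**3/2 on [1, 3/2); …
invert the shared t-power to get t on [0, 1/2); 2*t + 1 on [1/2, 1); t/2 on [1, 3/2); …
summing 4 kernel integrals split by 1/3, 2/3, 1 yields ℳ[f](s)
the [0, 1/3) slice contributes ∫ 27*t**4/8·t^(s-1) dt
for t in [1/3, 2/3): the term is ∫ 9*t**3*(3*t + 1)/4·t^(s-1)
on [2/3, 1): add ∫ 27*t**4/16·t^(s-1) dt
segment 1 to ∞ holds 2/3; add its integral

(80*2**s*s**2 + 272*2**s*s + 49*3**s*s**2 + 19*3**s*s - 384*3**s - 6*s**2 - 22*s)/(48*3**s*s*(s**2 + 7*s + 12))
  -4 < Re(s) < 0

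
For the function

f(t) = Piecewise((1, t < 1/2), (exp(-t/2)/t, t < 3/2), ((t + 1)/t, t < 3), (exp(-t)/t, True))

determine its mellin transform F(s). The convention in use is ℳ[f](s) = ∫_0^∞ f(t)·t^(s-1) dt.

undo the shared t-power: t on [0, 1/2); exp(-t/2) on [1/2, 3/2); t + 1 on [3/2, 3); …
integrate the 4 segments split at 1/2, 3/2, 3, then add the results
piece [0, 1/2): integrate 1 against the kernel
on [1/2, 3/2): add ∫ exp(-t/2)/t·t^(s-1) dt
for t in [3/2, 3): the term is ∫ (t + 1)/t·t^(s-1)
over [3, ∞), the kernel integral of exp(-t)/t enters the sum

(3*2**(2*s)*s*(s - 1)*uppergamma(s - 1, 1/4) - 3*2**(2*s)*s*(s - 1)*uppergamma(s - 1, 3/4) + 6*2**s*s*(s - 1)*uppergamma(s - 1, 3) + 10*3**s*(1 - s) - 4*3**s + 8*6**s*(s - 1) + 2*6**s + 6*s - 6)/(6*2**s*s*(s - 1))
  Re(s) > 0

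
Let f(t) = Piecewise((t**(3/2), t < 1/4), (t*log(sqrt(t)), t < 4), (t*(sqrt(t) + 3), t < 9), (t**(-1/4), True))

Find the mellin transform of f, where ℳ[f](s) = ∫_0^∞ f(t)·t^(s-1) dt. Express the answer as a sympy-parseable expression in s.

(960*2**(4*s)*(1 - 4*s)*(s + 1)**2 + 96*2**(4*s)*(s + 1)*(2*s + 3)*(4*s - 1)*log(2) - 288*2**(4*s)*(s + 1)*(4*s - 1) - 48*2**(4*s)*(2*s + 3)*(4*s - 1) - 32*sqrt(3)*6**(2*s)*(s + 1)**2*(2*s + 3) + 2592*6**(2*s)*(s + 1)**2*(4*s - 1) + 648*6**(2*s)*(s + 1)*(4*s - 1) + 6*(s + 1)**2*(4*s - 1) + 6*(s + 1)*(2*s + 3)*(4*s - 1)*log(2) + 3*(2*s + 3)*(4*s - 1))/(24*2**(2*s)*(s + 1)**2*(2*s + 3)*(4*s - 1))
  -3/2 < Re(s) < 1/4

the power substitution comes off first: t**3 on [0, 1/2); t**2*log(t) on [1/2, 2); t**2*(t + 3) on [2, 3); …
the shared t-power comes off first: t on [0, 1/2); log(t) on [1/2, 2); t + 3 on [2, 3); …
f breaks at 1/4, 4, 9 into 4 integrals to sum
piece [0, 1/4): integrate t**(3/2) against the kernel
∫ over [1/4, 4) of t*log(sqrt(t))·t^(s-1) joins the sum
for t in [4, 9): the term is ∫ t*(sqrt(t) + 3)·t^(s-1)
∫ t**(-1/4)·t^(s-1) over [9, ∞)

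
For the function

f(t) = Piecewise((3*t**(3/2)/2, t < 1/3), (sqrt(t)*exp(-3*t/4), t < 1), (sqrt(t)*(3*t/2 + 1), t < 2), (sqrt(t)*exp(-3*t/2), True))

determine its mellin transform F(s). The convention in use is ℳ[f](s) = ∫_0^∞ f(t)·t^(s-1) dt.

3**(-s - 1/2)*(2**(s + 1/2)*(2*s + 1)*(2*s + 3)*uppergamma(s + 1/2, 3) + 2**(2*s + 1)*(2*s + 1)*(2*s + 3)*uppergamma(s + 1/2, 1/4) - 2**(2*s + 1)*(2*s + 1)*(2*s + 3)*uppergamma(s + 1/2, 3/4) + 3**(s + 1/2)*(-10*s - 5) - 4*3**(s + 1/2) + 6**(s + 1/2)*(16*s + 8) + 4*6**(s + 1/2) + 2*s + 1)/((2*s + 1)*(2*s + 3))
  Re(s) > -3/2

peel off the shared t-power: 3*t/2 on [0, 1/3); exp(-3*t/4) on [1/3, 1); 3*t/2 + 1 on [1, 2); …
undo the common scale on t: t on [0, 1/2); exp(-t/2) on [1/2, 3/2); t + 1 on [3/2, 3); …
decompose at 1/3, 1, 2; ℳ[f](s) sums the 4 pieces' integrals
for t in [0, 1/3): the term is ∫ 3*t**(3/2)/2·t^(s-1)
[1/3, 1) adds the kernel integral of sqrt(t)*exp(-3*t/4)
on [1, 2): add ∫ sqrt(t)*(3*t/2 + 1)·t^(s-1) dt
segment [2, ∞) carries sqrt(t)*exp(-3*t/2); integrate it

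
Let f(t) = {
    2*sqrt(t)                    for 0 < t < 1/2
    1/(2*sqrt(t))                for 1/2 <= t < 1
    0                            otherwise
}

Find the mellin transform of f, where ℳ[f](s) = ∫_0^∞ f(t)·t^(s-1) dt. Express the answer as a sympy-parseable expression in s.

undo the shared t-power: 2*t**(3/2) on [0, 1/2); sqrt(t)/2 on [1/2, 1)
reversing the shared t-power: 2*t on [0, 1/2); 1/2 on [1/2, 1)
back out the common scale on t: t on [0, 1); 1/2 on [1, 2)
summing 2 kernel integrals split by 1/2 yields ℳ[f](s)
segment [0, 1/2) carries 2*sqrt(t); integrate it
between 1/2 and 1 the integrand is 1/(2*sqrt(t))·t^(s-1)

(-3*2**(1/2 - s) + 2**(3/2 - s)*s + 2*s + 1)/(4*s**2 - 1)
  Re(s) > -1/2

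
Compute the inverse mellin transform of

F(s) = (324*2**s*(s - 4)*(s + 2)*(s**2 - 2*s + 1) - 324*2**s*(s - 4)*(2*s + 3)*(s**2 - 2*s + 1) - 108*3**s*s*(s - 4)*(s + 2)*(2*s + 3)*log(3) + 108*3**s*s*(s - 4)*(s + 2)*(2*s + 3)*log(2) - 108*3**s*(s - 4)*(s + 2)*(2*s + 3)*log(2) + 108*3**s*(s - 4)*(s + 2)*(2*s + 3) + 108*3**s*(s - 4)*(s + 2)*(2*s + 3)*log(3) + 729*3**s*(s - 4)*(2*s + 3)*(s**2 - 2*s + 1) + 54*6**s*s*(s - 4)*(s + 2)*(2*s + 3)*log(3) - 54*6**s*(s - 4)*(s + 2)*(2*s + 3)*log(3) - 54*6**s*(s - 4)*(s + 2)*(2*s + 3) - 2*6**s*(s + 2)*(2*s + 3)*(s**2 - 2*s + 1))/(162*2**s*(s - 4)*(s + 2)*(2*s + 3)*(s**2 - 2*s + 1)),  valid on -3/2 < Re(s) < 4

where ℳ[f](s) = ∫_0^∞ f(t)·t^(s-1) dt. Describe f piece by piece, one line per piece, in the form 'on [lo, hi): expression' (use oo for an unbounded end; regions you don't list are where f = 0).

f breaks at 1, 3/2, 3 into 4 integrals to sum
∫ over [0, 1) of t**(3/2)·t^(s-1) joins the sum
piece [1, 3/2): integrate 2*t**2 against the kernel
the [3/2, 3) slice contributes ∫ log(t)/t·t^(s-1) dt
between 3 and ∞ the integrand is t**(-4)·t^(s-1)

on [0, 1): t**(3/2)
on [1, 3/2): 2*t**2
on [3/2, 3): log(t)/t
on [3, oo): t**(-4)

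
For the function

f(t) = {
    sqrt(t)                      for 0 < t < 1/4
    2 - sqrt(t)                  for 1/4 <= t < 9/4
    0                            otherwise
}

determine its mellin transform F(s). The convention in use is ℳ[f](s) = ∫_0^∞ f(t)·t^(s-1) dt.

undo the power substitution: t on [0, 1/2); 2 - t on [1/2, 3/2)
cuts at 1/4: linearity sums the 2 kernel integrals
over [0, 1/4), the kernel integral of sqrt(t) enters the sum
segment 1/4 to 9/4 holds (2 - sqrt(t)); add its integral

(9**s*s + 2*9**s - 2*s - 2)/(4**s*s*(2*s + 1))
  Re(s) > -1/2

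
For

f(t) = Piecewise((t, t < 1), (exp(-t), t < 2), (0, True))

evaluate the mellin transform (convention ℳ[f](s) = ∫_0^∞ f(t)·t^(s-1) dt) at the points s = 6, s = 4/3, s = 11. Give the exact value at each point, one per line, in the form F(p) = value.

F(6) = -872*exp(-2) + 1/7 + 326*exp(-1)
F(4/3) = -uppergamma(4/3, 2) + 3/7 + uppergamma(4/3, 1)
F(11) = -26813184*exp(-2) + 1/12 + 9864101*exp(-1)

summing 2 kernel integrals split by 1 yields ℳ[f](s)
on [0, 1) integrate f = t against the kernel
segment 1 to 2 holds exp(-t); add its integral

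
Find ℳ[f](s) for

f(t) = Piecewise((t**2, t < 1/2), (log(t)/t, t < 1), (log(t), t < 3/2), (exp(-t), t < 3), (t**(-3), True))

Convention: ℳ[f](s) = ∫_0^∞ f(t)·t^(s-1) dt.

f breaks at 1/2, 1, 3/2, 3 into 5 integrals to sum
the [0, 1/2) slice contributes ∫ t**2·t^(s-1) dt
∫ over [1/2, 1) of log(t)/t·t^(s-1) joins the sum
between 1 and 3/2 the integrand is log(t)·t^(s-1)
on [3/2, 3) integrate f = exp(-t) against the kernel
for t in [3, ∞): the term is ∫ t**(-3)·t^(s-1)

(108*2**s*s**2*(s - 3)*(s + 2)*(s**2 - 2*s + 1)*uppergamma(s, 3/2) - 108*2**s*s**2*(s - 3)*(s + 2)*(s**2 - 2*s + 1)*uppergamma(s, 3) - 108*2**s*s**2*(s - 3)*(s + 2) + 108*2**s*(s - 3)*(s + 2)*(s**2 - 2*s + 1) - 108*3**s*s*(s - 3)*(s + 2)*(s**2 - 2*s + 1)*log(2) + 108*3**s*s*(s - 3)*(s + 2)*(s**2 - 2*s + 1)*log(3) - 108*3**s*(s - 3)*(s + 2)*(s**2 - 2*s + 1) - 4*6**s*s**2*(s + 2)*(s**2 - 2*s + 1) + 216*s**3*(s - 3)*(s + 2)*log(2) - 216*s**2*(s - 3)*(s + 2)*log(2) + 216*s**2*(s - 3)*(s + 2) + 27*s**2*(s - 3)*(s**2 - 2*s + 1))/(108*2**s*s**2*(s - 3)*(s + 2)*(s**2 - 2*s + 1))
  -2 < Re(s) < 3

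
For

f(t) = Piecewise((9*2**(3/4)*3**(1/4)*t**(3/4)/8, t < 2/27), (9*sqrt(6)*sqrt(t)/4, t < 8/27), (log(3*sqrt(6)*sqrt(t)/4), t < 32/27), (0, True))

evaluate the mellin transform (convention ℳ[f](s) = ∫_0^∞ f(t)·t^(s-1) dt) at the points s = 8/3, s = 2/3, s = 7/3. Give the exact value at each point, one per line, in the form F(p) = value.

reversing the common scale on t: 3*sqrt(6)*t**(3/4)/4 on [0, 1/9); 9*sqrt(t)/2 on [1/9, 4/9); log(3*sqrt(t)/2) on [4/9, 16/9)
reversing the power substitution: 3*sqrt(6)*t**(3/2)/4 on [0, 1/3); 9*t/2 on [1/3, 2/3); log(3*t/2) on [2/3, 4/3)
remove the common scale on t first: t**(3/2) on [0, 1/2); 3*t on [1/2, 1); log(t) on [1, 2)
f breaks at 2/27, 8/27 into 3 integrals to sum
the [0, 2/27) slice contributes ∫ 9*2**(3/4)*3**(1/4)*t**(3/4)/8·t^(s-1) dt
on [2/27, 8/27): add ∫ 9*sqrt(6)*sqrt(t)/4·t^(s-1) dt
segment 8/27 to 32/27 holds log(3*sqrt(6)*sqrt(t)/4); add its integral

F(8/3) = -64*2**(1/3)/729 - 4*2**(2/3)/13851 + 8*2**(1/6)/89667 + 550/13851 + 1024*2**(1/3)*log(2)/2187
F(2/3) = -2**(1/3) - 2**(2/3)/7 + 2*2**(1/6)/51 + 4*2**(1/3)*log(2)/3 + 23/14
F(7/3) = -1024*2**(2/3)/11907 - 4*2**(1/3)/4131 + 4*2**(5/6)/26973 + 4544/67473 + 2048*2**(2/3)*log(2)/5103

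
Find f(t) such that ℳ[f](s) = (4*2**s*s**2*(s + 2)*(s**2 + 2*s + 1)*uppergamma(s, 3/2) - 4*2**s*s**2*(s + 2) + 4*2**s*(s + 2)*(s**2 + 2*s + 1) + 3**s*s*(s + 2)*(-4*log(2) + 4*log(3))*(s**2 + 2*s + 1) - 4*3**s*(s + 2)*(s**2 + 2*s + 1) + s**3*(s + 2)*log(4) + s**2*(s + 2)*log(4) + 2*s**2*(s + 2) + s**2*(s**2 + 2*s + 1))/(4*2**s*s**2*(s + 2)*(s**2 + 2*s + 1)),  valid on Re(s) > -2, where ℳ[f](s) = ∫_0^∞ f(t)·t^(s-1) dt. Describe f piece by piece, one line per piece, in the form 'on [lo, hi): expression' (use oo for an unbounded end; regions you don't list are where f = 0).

f breaks at 1/2, 1, 3/2 into 4 integrals to sum
[0, 1/2) adds the kernel integral of t**2
on [1/2, 1): add ∫ t*log(t)·t^(s-1) dt
over [1, 3/2), the kernel integral of log(t) enters the sum
on [3/2, ∞): add ∫ exp(-t)·t^(s-1) dt

on [0, 1/2): t**2
on [1/2, 1): t*log(t)
on [1, 3/2): log(t)
on [3/2, oo): exp(-t)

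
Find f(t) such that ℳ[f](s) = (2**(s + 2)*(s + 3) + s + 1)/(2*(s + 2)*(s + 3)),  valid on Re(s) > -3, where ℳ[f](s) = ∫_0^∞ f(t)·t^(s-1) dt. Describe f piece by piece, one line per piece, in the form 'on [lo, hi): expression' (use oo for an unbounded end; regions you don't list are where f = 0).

peel off the shared t-power: t on [0, 1); 1/2 on [1, 2)
the 2 pieces separated at 1 each add one integral
on [0, 1) integrate f = t**3 against the kernel
between 1 and 2 the integrand is t**2/2·t^(s-1)

on [0, 1): t**3
on [1, 2): t**2/2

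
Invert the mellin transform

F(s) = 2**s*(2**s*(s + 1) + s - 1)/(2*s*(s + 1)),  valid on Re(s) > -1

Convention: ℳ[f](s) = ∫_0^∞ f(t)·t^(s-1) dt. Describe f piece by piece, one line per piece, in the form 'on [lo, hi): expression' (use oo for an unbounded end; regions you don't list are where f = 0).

reversing the common scale on t: t on [0, 1); 1/2 on [1, 2)
cuts at 2: linearity sums the 2 kernel integrals
segment [0, 2) carries t/2; integrate it
[2, 4) adds the kernel integral of 1/2

on [0, 2): t/2
on [2, 4): 1/2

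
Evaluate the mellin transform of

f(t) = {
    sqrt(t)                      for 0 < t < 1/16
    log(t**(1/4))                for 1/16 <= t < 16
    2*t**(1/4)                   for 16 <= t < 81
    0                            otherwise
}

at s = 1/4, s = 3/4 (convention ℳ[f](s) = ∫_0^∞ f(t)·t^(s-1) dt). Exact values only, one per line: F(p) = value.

remove the power substitution first: t on [0, 1/4); log(sqrt(t)) on [1/4, 4); 2*sqrt(t) on [4, 9)
strip the power substitution: t**2 on [0, 1/2); log(t) on [1/2, 2); 2*t on [2, 3)
f breaks at 1/16, 16 into 3 integrals to sum
segment 0 to 1/16 holds sqrt(t); add its integral
on [1/16, 16) integrate f = log(t**(1/4)) against the kernel
segment 16 to 81 holds 2*t**(1/4); add its integral

F(1/4) = 10*log(2) + 85/6
F(3/4) = 65*log(2)/6 + 5061/40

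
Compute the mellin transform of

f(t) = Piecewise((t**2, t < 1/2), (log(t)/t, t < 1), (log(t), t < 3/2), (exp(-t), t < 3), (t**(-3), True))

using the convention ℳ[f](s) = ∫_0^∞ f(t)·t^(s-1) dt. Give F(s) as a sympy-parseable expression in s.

breakpoints 1/2, 1, 3/2, 3: one integral from each of the 5 segments
on [0, 1/2): add ∫ t**2·t^(s-1) dt
segment 1/2 to 1 holds log(t)/t; add its integral
on [1, 3/2): add ∫ log(t)·t^(s-1) dt
between 3/2 and 3 the integrand is exp(-t)·t^(s-1)
over [3, ∞), the kernel integral of t**(-3) enters the sum

(108*2**s*s**2*(s - 3)*(s + 2)*(s**2 - 2*s + 1)*uppergamma(s, 3/2) - 108*2**s*s**2*(s - 3)*(s + 2)*(s**2 - 2*s + 1)*uppergamma(s, 3) - 108*2**s*s**2*(s - 3)*(s + 2) + 108*2**s*(s - 3)*(s + 2)*(s**2 - 2*s + 1) - 108*3**s*s*(s - 3)*(s + 2)*(s**2 - 2*s + 1)*log(2) + 108*3**s*s*(s - 3)*(s + 2)*(s**2 - 2*s + 1)*log(3) - 108*3**s*(s - 3)*(s + 2)*(s**2 - 2*s + 1) - 4*6**s*s**2*(s + 2)*(s**2 - 2*s + 1) + 216*s**3*(s - 3)*(s + 2)*log(2) - 216*s**2*(s - 3)*(s + 2)*log(2) + 216*s**2*(s - 3)*(s + 2) + 27*s**2*(s - 3)*(s**2 - 2*s + 1))/(108*2**s*s**2*(s - 3)*(s + 2)*(s**2 - 2*s + 1))
  -2 < Re(s) < 3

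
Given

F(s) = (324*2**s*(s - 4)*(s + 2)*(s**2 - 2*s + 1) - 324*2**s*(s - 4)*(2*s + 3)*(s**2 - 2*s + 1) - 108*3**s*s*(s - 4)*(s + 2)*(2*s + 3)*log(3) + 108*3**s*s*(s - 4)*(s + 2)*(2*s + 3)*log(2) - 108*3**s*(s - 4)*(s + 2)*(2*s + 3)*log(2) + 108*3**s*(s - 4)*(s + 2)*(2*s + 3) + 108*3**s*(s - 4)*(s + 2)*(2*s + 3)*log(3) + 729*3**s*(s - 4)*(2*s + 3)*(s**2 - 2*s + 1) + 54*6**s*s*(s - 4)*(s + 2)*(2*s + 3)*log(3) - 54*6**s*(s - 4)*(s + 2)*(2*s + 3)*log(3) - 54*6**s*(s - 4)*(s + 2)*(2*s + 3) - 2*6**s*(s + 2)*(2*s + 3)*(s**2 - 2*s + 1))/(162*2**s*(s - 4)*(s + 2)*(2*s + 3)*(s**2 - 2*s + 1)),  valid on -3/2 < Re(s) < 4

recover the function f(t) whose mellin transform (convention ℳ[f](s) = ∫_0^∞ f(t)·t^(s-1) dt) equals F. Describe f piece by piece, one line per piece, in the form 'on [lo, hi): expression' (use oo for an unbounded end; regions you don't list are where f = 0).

decompose at 1, 3/2, 3; ℳ[f](s) sums the 4 pieces' integrals
[0, 1) adds the kernel integral of t**(3/2)
piece [1, 3/2): integrate 2*t**2 against the kernel
[3/2, 3) adds the kernel integral of log(t)/t
segment [3, ∞) carries t**(-4); integrate it

on [0, 1): t**(3/2)
on [1, 3/2): 2*t**2
on [3/2, 3): log(t)/t
on [3, oo): t**(-4)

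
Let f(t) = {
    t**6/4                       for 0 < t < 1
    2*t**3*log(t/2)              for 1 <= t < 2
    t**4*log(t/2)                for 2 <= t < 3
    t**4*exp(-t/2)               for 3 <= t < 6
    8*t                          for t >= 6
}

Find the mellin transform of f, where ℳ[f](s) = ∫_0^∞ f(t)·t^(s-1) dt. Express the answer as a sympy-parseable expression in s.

(108*2**(s + 4)*(s + 1)*(s + 4)**2*(s + 6)*(-2*s + (s + 4)**2 - 7)*uppergamma(s + 4, 3/2) - 108*2**(s + 4)*(s + 1)*(s + 4)**2*(s + 6)*(-2*s + (s + 4)**2 - 7)*uppergamma(s + 4, 3) - 108*2**(s + 4)*(s + 1)*(s + 4)**2*(s + 6) + 108*2**(s + 4)*(s + 1)*(s + 6)*(-2*s + (s + 4)**2 - 7) - 108*3**(s + 4)*(s + 1)*(s + 4)*(s + 6)*(-2*s + (s + 4)**2 - 7)*log(2) + 108*3**(s + 4)*(s + 1)*(s + 4)*(s + 6)*(-2*s + (s + 4)**2 - 7)*log(3) - 108*3**(s + 4)*(s + 1)*(s + 6)*(-2*s + (s + 4)**2 - 7) - 4*6**(s + 4)*(s + 4)**2*(s + 6)*(-2*s + (s + 4)**2 - 7) + 216*(s + 1)*(s + 4)**3*(s + 6)*log(2) - 216*(s + 1)*(s + 4)**2*(s + 6)*log(2) + 216*(s + 1)*(s + 4)**2*(s + 6) + 27*(s + 1)*(s + 4)**2*(-2*s + (s + 4)**2 - 7))/(108*(s + 1)*(s + 4)**2*(s + 6)*(-2*s + (s + 4)**2 - 7))
  -6 < Re(s) < -1

peel off the shared t-power: t**4/4 on [0, 1); 2*t*log(t/2) on [1, 2); t**2*log(t/2) on [2, 3); …
remove the shared t-power first: t**2/4 on [0, 1); 2*log(t/2)/t on [1, 2); log(t/2) on [2, 3); …
remove the common scale on t first: t**2 on [0, 1/2); log(t)/t on [1/2, 1); log(t) on [1, 3/2); …
slice at 1, 2, 3, 6, transform all 5 pieces, and sum them
on [0, 1) integrate f = t**6/4 against the kernel
∫ over [1, 2) of 2*t**3*log(t/2)·t^(s-1) joins the sum
piece [2, 3): integrate t**4*log(t/2) against the kernel
over [3, 6), the kernel integral of t**4*exp(-t/2) enters the sum
between 6 and ∞ the integrand is 8*t·t^(s-1)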